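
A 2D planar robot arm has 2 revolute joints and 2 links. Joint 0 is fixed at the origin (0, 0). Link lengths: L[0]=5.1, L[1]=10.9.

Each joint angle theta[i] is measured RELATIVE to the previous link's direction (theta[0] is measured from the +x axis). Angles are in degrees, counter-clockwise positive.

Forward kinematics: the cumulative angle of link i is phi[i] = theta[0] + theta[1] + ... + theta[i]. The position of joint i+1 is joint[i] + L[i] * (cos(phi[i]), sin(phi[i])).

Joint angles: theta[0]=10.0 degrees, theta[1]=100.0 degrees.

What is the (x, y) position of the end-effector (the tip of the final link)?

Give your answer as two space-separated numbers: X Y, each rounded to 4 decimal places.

Answer: 1.2945 11.1283

Derivation:
joint[0] = (0.0000, 0.0000)  (base)
link 0: phi[0] = 10 = 10 deg
  cos(10 deg) = 0.9848, sin(10 deg) = 0.1736
  joint[1] = (0.0000, 0.0000) + 5.1 * (0.9848, 0.1736) = (0.0000 + 5.0225, 0.0000 + 0.8856) = (5.0225, 0.8856)
link 1: phi[1] = 10 + 100 = 110 deg
  cos(110 deg) = -0.3420, sin(110 deg) = 0.9397
  joint[2] = (5.0225, 0.8856) + 10.9 * (-0.3420, 0.9397) = (5.0225 + -3.7280, 0.8856 + 10.2426) = (1.2945, 11.1283)
End effector: (1.2945, 11.1283)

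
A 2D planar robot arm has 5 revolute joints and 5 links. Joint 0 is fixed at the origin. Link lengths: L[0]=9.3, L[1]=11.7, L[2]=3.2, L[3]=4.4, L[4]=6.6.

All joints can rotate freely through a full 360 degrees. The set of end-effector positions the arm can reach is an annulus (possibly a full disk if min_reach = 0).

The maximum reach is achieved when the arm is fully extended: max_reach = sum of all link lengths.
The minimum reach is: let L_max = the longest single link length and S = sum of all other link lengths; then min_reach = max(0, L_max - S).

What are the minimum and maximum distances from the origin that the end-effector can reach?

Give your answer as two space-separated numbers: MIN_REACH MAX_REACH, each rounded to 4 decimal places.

Answer: 0.0000 35.2000

Derivation:
Link lengths: [9.3, 11.7, 3.2, 4.4, 6.6]
max_reach = 9.3 + 11.7 + 3.2 + 4.4 + 6.6 = 35.2
L_max = max([9.3, 11.7, 3.2, 4.4, 6.6]) = 11.7
S (sum of others) = 35.2 - 11.7 = 23.5
min_reach = max(0, 11.7 - 23.5) = max(0, -11.8) = 0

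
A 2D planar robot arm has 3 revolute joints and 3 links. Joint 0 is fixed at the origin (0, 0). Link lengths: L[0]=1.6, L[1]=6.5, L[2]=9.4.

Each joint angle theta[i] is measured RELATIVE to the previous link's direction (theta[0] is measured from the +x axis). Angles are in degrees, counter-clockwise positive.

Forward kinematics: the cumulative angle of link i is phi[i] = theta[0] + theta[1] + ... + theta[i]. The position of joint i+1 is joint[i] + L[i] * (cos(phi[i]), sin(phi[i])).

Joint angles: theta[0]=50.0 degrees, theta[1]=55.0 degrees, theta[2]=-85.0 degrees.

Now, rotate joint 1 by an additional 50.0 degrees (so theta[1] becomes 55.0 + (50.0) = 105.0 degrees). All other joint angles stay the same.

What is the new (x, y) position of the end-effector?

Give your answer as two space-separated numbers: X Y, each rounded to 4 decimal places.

Answer: -1.6476 12.8058

Derivation:
joint[0] = (0.0000, 0.0000)  (base)
link 0: phi[0] = 50 = 50 deg
  cos(50 deg) = 0.6428, sin(50 deg) = 0.7660
  joint[1] = (0.0000, 0.0000) + 1.6 * (0.6428, 0.7660) = (0.0000 + 1.0285, 0.0000 + 1.2257) = (1.0285, 1.2257)
link 1: phi[1] = 50 + 105 = 155 deg
  cos(155 deg) = -0.9063, sin(155 deg) = 0.4226
  joint[2] = (1.0285, 1.2257) + 6.5 * (-0.9063, 0.4226) = (1.0285 + -5.8910, 1.2257 + 2.7470) = (-4.8625, 3.9727)
link 2: phi[2] = 50 + 105 + -85 = 70 deg
  cos(70 deg) = 0.3420, sin(70 deg) = 0.9397
  joint[3] = (-4.8625, 3.9727) + 9.4 * (0.3420, 0.9397) = (-4.8625 + 3.2150, 3.9727 + 8.8331) = (-1.6476, 12.8058)
End effector: (-1.6476, 12.8058)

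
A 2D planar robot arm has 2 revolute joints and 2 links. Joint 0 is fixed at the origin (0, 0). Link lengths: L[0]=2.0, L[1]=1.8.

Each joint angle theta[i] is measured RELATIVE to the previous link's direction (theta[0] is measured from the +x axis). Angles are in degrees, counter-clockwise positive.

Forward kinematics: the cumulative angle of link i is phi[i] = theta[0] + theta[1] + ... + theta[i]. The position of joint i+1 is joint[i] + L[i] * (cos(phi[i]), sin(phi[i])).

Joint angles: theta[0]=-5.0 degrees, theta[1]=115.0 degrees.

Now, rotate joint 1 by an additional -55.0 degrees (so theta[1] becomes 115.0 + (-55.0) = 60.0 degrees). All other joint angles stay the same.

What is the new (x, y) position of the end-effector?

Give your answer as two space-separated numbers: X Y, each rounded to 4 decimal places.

joint[0] = (0.0000, 0.0000)  (base)
link 0: phi[0] = -5 = -5 deg
  cos(-5 deg) = 0.9962, sin(-5 deg) = -0.0872
  joint[1] = (0.0000, 0.0000) + 2 * (0.9962, -0.0872) = (0.0000 + 1.9924, 0.0000 + -0.1743) = (1.9924, -0.1743)
link 1: phi[1] = -5 + 60 = 55 deg
  cos(55 deg) = 0.5736, sin(55 deg) = 0.8192
  joint[2] = (1.9924, -0.1743) + 1.8 * (0.5736, 0.8192) = (1.9924 + 1.0324, -0.1743 + 1.4745) = (3.0248, 1.3002)
End effector: (3.0248, 1.3002)

Answer: 3.0248 1.3002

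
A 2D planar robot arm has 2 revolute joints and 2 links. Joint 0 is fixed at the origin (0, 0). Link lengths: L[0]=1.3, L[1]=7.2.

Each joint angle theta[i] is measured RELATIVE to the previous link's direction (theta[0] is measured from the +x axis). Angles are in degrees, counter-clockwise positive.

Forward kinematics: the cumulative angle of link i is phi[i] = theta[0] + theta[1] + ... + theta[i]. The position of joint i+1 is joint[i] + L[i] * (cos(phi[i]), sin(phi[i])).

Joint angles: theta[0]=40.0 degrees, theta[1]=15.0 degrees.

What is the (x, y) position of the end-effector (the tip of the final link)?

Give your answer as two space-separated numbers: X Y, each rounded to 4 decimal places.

Answer: 5.1256 6.7335

Derivation:
joint[0] = (0.0000, 0.0000)  (base)
link 0: phi[0] = 40 = 40 deg
  cos(40 deg) = 0.7660, sin(40 deg) = 0.6428
  joint[1] = (0.0000, 0.0000) + 1.3 * (0.7660, 0.6428) = (0.0000 + 0.9959, 0.0000 + 0.8356) = (0.9959, 0.8356)
link 1: phi[1] = 40 + 15 = 55 deg
  cos(55 deg) = 0.5736, sin(55 deg) = 0.8192
  joint[2] = (0.9959, 0.8356) + 7.2 * (0.5736, 0.8192) = (0.9959 + 4.1298, 0.8356 + 5.8979) = (5.1256, 6.7335)
End effector: (5.1256, 6.7335)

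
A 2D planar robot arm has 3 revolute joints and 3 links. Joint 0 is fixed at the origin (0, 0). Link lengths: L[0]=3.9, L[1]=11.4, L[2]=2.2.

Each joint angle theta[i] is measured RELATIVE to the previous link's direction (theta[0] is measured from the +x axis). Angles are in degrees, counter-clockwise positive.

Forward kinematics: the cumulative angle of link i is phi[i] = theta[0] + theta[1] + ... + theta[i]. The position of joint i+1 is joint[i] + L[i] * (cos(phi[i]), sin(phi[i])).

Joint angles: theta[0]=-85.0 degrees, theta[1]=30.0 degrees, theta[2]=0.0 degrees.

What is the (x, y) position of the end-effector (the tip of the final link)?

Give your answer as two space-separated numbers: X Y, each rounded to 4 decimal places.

Answer: 8.1405 -15.0256

Derivation:
joint[0] = (0.0000, 0.0000)  (base)
link 0: phi[0] = -85 = -85 deg
  cos(-85 deg) = 0.0872, sin(-85 deg) = -0.9962
  joint[1] = (0.0000, 0.0000) + 3.9 * (0.0872, -0.9962) = (0.0000 + 0.3399, 0.0000 + -3.8852) = (0.3399, -3.8852)
link 1: phi[1] = -85 + 30 = -55 deg
  cos(-55 deg) = 0.5736, sin(-55 deg) = -0.8192
  joint[2] = (0.3399, -3.8852) + 11.4 * (0.5736, -0.8192) = (0.3399 + 6.5388, -3.8852 + -9.3383) = (6.8787, -13.2235)
link 2: phi[2] = -85 + 30 + 0 = -55 deg
  cos(-55 deg) = 0.5736, sin(-55 deg) = -0.8192
  joint[3] = (6.8787, -13.2235) + 2.2 * (0.5736, -0.8192) = (6.8787 + 1.2619, -13.2235 + -1.8021) = (8.1405, -15.0256)
End effector: (8.1405, -15.0256)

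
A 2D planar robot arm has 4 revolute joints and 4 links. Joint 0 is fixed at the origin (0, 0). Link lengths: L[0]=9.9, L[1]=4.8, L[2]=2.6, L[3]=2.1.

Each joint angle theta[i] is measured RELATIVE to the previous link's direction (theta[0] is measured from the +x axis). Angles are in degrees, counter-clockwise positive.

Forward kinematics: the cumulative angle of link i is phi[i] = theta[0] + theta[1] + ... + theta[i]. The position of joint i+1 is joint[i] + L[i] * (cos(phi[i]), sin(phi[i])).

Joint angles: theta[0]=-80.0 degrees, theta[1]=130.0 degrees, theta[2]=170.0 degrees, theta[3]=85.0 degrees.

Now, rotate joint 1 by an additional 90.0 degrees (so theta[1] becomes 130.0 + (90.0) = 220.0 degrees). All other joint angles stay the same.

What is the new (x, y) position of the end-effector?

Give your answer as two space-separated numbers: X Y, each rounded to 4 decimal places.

joint[0] = (0.0000, 0.0000)  (base)
link 0: phi[0] = -80 = -80 deg
  cos(-80 deg) = 0.1736, sin(-80 deg) = -0.9848
  joint[1] = (0.0000, 0.0000) + 9.9 * (0.1736, -0.9848) = (0.0000 + 1.7191, 0.0000 + -9.7496) = (1.7191, -9.7496)
link 1: phi[1] = -80 + 220 = 140 deg
  cos(140 deg) = -0.7660, sin(140 deg) = 0.6428
  joint[2] = (1.7191, -9.7496) + 4.8 * (-0.7660, 0.6428) = (1.7191 + -3.6770, -9.7496 + 3.0854) = (-1.9579, -6.6642)
link 2: phi[2] = -80 + 220 + 170 = 310 deg
  cos(310 deg) = 0.6428, sin(310 deg) = -0.7660
  joint[3] = (-1.9579, -6.6642) + 2.6 * (0.6428, -0.7660) = (-1.9579 + 1.6712, -6.6642 + -1.9917) = (-0.2866, -8.6559)
link 3: phi[3] = -80 + 220 + 170 + 85 = 395 deg
  cos(395 deg) = 0.8192, sin(395 deg) = 0.5736
  joint[4] = (-0.2866, -8.6559) + 2.1 * (0.8192, 0.5736) = (-0.2866 + 1.7202, -8.6559 + 1.2045) = (1.4336, -7.4514)
End effector: (1.4336, -7.4514)

Answer: 1.4336 -7.4514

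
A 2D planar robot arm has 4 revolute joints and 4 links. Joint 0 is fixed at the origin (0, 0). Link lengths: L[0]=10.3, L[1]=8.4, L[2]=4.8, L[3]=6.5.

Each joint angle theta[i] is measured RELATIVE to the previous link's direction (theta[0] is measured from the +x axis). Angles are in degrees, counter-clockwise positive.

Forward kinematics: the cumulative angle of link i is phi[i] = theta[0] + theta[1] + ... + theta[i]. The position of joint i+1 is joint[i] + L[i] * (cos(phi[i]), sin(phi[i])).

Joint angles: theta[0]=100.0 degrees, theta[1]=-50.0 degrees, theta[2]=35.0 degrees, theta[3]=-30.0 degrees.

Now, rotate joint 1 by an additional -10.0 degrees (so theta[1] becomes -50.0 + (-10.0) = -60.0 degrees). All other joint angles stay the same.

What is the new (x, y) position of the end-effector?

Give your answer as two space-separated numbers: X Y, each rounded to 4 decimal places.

Answer: 10.4847 24.7756

Derivation:
joint[0] = (0.0000, 0.0000)  (base)
link 0: phi[0] = 100 = 100 deg
  cos(100 deg) = -0.1736, sin(100 deg) = 0.9848
  joint[1] = (0.0000, 0.0000) + 10.3 * (-0.1736, 0.9848) = (0.0000 + -1.7886, 0.0000 + 10.1435) = (-1.7886, 10.1435)
link 1: phi[1] = 100 + -60 = 40 deg
  cos(40 deg) = 0.7660, sin(40 deg) = 0.6428
  joint[2] = (-1.7886, 10.1435) + 8.4 * (0.7660, 0.6428) = (-1.7886 + 6.4348, 10.1435 + 5.3994) = (4.6462, 15.5429)
link 2: phi[2] = 100 + -60 + 35 = 75 deg
  cos(75 deg) = 0.2588, sin(75 deg) = 0.9659
  joint[3] = (4.6462, 15.5429) + 4.8 * (0.2588, 0.9659) = (4.6462 + 1.2423, 15.5429 + 4.6364) = (5.8885, 20.1794)
link 3: phi[3] = 100 + -60 + 35 + -30 = 45 deg
  cos(45 deg) = 0.7071, sin(45 deg) = 0.7071
  joint[4] = (5.8885, 20.1794) + 6.5 * (0.7071, 0.7071) = (5.8885 + 4.5962, 20.1794 + 4.5962) = (10.4847, 24.7756)
End effector: (10.4847, 24.7756)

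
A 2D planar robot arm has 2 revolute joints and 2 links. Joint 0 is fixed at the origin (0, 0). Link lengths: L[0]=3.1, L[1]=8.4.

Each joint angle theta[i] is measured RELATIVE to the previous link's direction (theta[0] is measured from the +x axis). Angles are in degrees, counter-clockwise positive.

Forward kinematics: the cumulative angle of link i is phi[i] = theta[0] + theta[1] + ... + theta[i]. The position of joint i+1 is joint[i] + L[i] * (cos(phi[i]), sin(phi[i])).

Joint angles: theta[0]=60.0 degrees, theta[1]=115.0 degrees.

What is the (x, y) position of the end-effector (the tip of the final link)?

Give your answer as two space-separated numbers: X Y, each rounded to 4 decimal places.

joint[0] = (0.0000, 0.0000)  (base)
link 0: phi[0] = 60 = 60 deg
  cos(60 deg) = 0.5000, sin(60 deg) = 0.8660
  joint[1] = (0.0000, 0.0000) + 3.1 * (0.5000, 0.8660) = (0.0000 + 1.5500, 0.0000 + 2.6847) = (1.5500, 2.6847)
link 1: phi[1] = 60 + 115 = 175 deg
  cos(175 deg) = -0.9962, sin(175 deg) = 0.0872
  joint[2] = (1.5500, 2.6847) + 8.4 * (-0.9962, 0.0872) = (1.5500 + -8.3680, 2.6847 + 0.7321) = (-6.8180, 3.4168)
End effector: (-6.8180, 3.4168)

Answer: -6.8180 3.4168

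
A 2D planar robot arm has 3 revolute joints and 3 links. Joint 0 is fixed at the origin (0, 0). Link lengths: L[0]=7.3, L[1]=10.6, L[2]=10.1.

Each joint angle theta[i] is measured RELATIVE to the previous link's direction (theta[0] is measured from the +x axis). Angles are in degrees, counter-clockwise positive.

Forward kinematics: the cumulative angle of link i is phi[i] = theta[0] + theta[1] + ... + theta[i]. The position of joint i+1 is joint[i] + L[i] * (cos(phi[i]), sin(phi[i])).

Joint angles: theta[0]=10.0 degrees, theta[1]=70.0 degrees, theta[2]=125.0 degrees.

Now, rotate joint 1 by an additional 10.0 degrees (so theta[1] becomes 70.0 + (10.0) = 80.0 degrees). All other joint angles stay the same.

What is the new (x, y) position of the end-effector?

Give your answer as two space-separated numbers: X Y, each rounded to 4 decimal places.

Answer: -1.0843 6.0745

Derivation:
joint[0] = (0.0000, 0.0000)  (base)
link 0: phi[0] = 10 = 10 deg
  cos(10 deg) = 0.9848, sin(10 deg) = 0.1736
  joint[1] = (0.0000, 0.0000) + 7.3 * (0.9848, 0.1736) = (0.0000 + 7.1891, 0.0000 + 1.2676) = (7.1891, 1.2676)
link 1: phi[1] = 10 + 80 = 90 deg
  cos(90 deg) = 0.0000, sin(90 deg) = 1.0000
  joint[2] = (7.1891, 1.2676) + 10.6 * (0.0000, 1.0000) = (7.1891 + 0.0000, 1.2676 + 10.6000) = (7.1891, 11.8676)
link 2: phi[2] = 10 + 80 + 125 = 215 deg
  cos(215 deg) = -0.8192, sin(215 deg) = -0.5736
  joint[3] = (7.1891, 11.8676) + 10.1 * (-0.8192, -0.5736) = (7.1891 + -8.2734, 11.8676 + -5.7931) = (-1.0843, 6.0745)
End effector: (-1.0843, 6.0745)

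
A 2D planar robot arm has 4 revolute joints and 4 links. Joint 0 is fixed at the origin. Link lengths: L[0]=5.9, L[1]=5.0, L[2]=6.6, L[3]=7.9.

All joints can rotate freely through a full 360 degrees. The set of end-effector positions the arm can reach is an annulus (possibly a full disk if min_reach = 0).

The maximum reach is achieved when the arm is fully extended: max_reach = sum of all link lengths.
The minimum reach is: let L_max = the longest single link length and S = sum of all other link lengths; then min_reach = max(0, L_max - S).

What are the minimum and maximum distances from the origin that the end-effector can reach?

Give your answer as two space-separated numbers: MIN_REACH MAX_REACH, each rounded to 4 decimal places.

Answer: 0.0000 25.4000

Derivation:
Link lengths: [5.9, 5.0, 6.6, 7.9]
max_reach = 5.9 + 5 + 6.6 + 7.9 = 25.4
L_max = max([5.9, 5.0, 6.6, 7.9]) = 7.9
S (sum of others) = 25.4 - 7.9 = 17.5
min_reach = max(0, 7.9 - 17.5) = max(0, -9.6) = 0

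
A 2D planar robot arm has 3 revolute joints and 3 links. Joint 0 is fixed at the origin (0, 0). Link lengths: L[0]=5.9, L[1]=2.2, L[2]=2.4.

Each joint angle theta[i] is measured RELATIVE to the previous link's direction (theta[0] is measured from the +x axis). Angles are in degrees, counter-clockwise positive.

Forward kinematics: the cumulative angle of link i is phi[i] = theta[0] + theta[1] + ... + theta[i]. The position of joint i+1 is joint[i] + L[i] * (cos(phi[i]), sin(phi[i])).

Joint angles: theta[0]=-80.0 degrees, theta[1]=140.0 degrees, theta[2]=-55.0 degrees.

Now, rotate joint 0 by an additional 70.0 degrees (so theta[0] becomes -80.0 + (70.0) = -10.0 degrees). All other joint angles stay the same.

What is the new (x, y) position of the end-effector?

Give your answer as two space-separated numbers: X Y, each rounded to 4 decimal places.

joint[0] = (0.0000, 0.0000)  (base)
link 0: phi[0] = -10 = -10 deg
  cos(-10 deg) = 0.9848, sin(-10 deg) = -0.1736
  joint[1] = (0.0000, 0.0000) + 5.9 * (0.9848, -0.1736) = (0.0000 + 5.8104, 0.0000 + -1.0245) = (5.8104, -1.0245)
link 1: phi[1] = -10 + 140 = 130 deg
  cos(130 deg) = -0.6428, sin(130 deg) = 0.7660
  joint[2] = (5.8104, -1.0245) + 2.2 * (-0.6428, 0.7660) = (5.8104 + -1.4141, -1.0245 + 1.6853) = (4.3962, 0.6608)
link 2: phi[2] = -10 + 140 + -55 = 75 deg
  cos(75 deg) = 0.2588, sin(75 deg) = 0.9659
  joint[3] = (4.3962, 0.6608) + 2.4 * (0.2588, 0.9659) = (4.3962 + 0.6212, 0.6608 + 2.3182) = (5.0174, 2.9790)
End effector: (5.0174, 2.9790)

Answer: 5.0174 2.9790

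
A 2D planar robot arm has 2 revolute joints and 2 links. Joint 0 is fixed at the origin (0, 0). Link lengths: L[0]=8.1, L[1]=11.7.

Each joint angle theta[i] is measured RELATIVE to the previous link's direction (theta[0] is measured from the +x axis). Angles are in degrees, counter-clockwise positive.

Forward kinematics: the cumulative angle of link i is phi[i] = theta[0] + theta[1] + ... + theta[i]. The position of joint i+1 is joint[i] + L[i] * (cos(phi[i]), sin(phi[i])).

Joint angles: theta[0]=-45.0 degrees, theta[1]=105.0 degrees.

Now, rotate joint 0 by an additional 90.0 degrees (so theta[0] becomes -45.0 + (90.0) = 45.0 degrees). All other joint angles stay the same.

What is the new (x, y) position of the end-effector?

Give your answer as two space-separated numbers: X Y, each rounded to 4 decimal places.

joint[0] = (0.0000, 0.0000)  (base)
link 0: phi[0] = 45 = 45 deg
  cos(45 deg) = 0.7071, sin(45 deg) = 0.7071
  joint[1] = (0.0000, 0.0000) + 8.1 * (0.7071, 0.7071) = (0.0000 + 5.7276, 0.0000 + 5.7276) = (5.7276, 5.7276)
link 1: phi[1] = 45 + 105 = 150 deg
  cos(150 deg) = -0.8660, sin(150 deg) = 0.5000
  joint[2] = (5.7276, 5.7276) + 11.7 * (-0.8660, 0.5000) = (5.7276 + -10.1325, 5.7276 + 5.8500) = (-4.4049, 11.5776)
End effector: (-4.4049, 11.5776)

Answer: -4.4049 11.5776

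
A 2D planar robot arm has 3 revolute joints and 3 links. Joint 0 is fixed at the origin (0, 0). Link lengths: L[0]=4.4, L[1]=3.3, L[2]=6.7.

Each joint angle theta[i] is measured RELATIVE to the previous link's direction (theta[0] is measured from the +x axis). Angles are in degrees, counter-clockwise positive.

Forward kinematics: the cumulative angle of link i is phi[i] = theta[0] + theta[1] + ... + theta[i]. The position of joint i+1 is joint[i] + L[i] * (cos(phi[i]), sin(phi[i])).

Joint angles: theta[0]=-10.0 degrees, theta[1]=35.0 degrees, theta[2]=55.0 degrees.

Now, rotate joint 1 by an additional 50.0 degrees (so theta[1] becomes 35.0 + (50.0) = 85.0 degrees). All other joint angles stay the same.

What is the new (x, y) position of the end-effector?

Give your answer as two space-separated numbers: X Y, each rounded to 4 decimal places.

joint[0] = (0.0000, 0.0000)  (base)
link 0: phi[0] = -10 = -10 deg
  cos(-10 deg) = 0.9848, sin(-10 deg) = -0.1736
  joint[1] = (0.0000, 0.0000) + 4.4 * (0.9848, -0.1736) = (0.0000 + 4.3332, 0.0000 + -0.7641) = (4.3332, -0.7641)
link 1: phi[1] = -10 + 85 = 75 deg
  cos(75 deg) = 0.2588, sin(75 deg) = 0.9659
  joint[2] = (4.3332, -0.7641) + 3.3 * (0.2588, 0.9659) = (4.3332 + 0.8541, -0.7641 + 3.1876) = (5.1873, 2.4235)
link 2: phi[2] = -10 + 85 + 55 = 130 deg
  cos(130 deg) = -0.6428, sin(130 deg) = 0.7660
  joint[3] = (5.1873, 2.4235) + 6.7 * (-0.6428, 0.7660) = (5.1873 + -4.3067, 2.4235 + 5.1325) = (0.8806, 7.5560)
End effector: (0.8806, 7.5560)

Answer: 0.8806 7.5560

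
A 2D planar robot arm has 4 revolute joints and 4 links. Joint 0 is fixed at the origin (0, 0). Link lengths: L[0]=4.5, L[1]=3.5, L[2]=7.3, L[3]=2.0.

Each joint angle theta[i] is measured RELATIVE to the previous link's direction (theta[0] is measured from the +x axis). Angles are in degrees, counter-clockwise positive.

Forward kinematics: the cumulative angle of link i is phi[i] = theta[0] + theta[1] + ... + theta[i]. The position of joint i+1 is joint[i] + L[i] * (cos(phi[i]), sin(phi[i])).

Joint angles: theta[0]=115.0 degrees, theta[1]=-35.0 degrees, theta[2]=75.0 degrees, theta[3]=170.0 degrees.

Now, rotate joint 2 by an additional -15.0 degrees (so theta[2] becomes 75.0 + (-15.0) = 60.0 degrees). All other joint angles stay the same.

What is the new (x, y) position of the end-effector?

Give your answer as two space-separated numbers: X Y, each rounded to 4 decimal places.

Answer: -5.6006 10.6855

Derivation:
joint[0] = (0.0000, 0.0000)  (base)
link 0: phi[0] = 115 = 115 deg
  cos(115 deg) = -0.4226, sin(115 deg) = 0.9063
  joint[1] = (0.0000, 0.0000) + 4.5 * (-0.4226, 0.9063) = (0.0000 + -1.9018, 0.0000 + 4.0784) = (-1.9018, 4.0784)
link 1: phi[1] = 115 + -35 = 80 deg
  cos(80 deg) = 0.1736, sin(80 deg) = 0.9848
  joint[2] = (-1.9018, 4.0784) + 3.5 * (0.1736, 0.9848) = (-1.9018 + 0.6078, 4.0784 + 3.4468) = (-1.2940, 7.5252)
link 2: phi[2] = 115 + -35 + 60 = 140 deg
  cos(140 deg) = -0.7660, sin(140 deg) = 0.6428
  joint[3] = (-1.2940, 7.5252) + 7.3 * (-0.7660, 0.6428) = (-1.2940 + -5.5921, 7.5252 + 4.6923) = (-6.8861, 12.2176)
link 3: phi[3] = 115 + -35 + 60 + 170 = 310 deg
  cos(310 deg) = 0.6428, sin(310 deg) = -0.7660
  joint[4] = (-6.8861, 12.2176) + 2 * (0.6428, -0.7660) = (-6.8861 + 1.2856, 12.2176 + -1.5321) = (-5.6006, 10.6855)
End effector: (-5.6006, 10.6855)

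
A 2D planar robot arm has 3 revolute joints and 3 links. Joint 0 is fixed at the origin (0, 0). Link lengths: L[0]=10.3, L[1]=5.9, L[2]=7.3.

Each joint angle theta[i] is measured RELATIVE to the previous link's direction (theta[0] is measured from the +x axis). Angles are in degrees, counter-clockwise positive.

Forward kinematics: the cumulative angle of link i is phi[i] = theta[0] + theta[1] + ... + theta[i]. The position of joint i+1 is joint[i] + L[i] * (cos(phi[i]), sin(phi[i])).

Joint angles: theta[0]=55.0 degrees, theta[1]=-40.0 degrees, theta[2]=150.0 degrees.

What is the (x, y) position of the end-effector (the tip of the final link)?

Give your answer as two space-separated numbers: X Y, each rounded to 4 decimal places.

joint[0] = (0.0000, 0.0000)  (base)
link 0: phi[0] = 55 = 55 deg
  cos(55 deg) = 0.5736, sin(55 deg) = 0.8192
  joint[1] = (0.0000, 0.0000) + 10.3 * (0.5736, 0.8192) = (0.0000 + 5.9078, 0.0000 + 8.4373) = (5.9078, 8.4373)
link 1: phi[1] = 55 + -40 = 15 deg
  cos(15 deg) = 0.9659, sin(15 deg) = 0.2588
  joint[2] = (5.9078, 8.4373) + 5.9 * (0.9659, 0.2588) = (5.9078 + 5.6990, 8.4373 + 1.5270) = (11.6068, 9.9643)
link 2: phi[2] = 55 + -40 + 150 = 165 deg
  cos(165 deg) = -0.9659, sin(165 deg) = 0.2588
  joint[3] = (11.6068, 9.9643) + 7.3 * (-0.9659, 0.2588) = (11.6068 + -7.0513, 9.9643 + 1.8894) = (4.5555, 11.8537)
End effector: (4.5555, 11.8537)

Answer: 4.5555 11.8537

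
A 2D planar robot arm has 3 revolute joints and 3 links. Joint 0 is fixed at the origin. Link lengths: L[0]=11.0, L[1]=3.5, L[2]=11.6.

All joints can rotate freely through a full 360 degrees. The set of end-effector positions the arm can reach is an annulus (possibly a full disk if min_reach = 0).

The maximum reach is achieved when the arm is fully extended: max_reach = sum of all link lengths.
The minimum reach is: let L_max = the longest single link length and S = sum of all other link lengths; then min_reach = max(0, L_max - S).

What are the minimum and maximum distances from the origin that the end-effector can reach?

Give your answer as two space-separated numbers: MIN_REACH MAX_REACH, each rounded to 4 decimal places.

Link lengths: [11.0, 3.5, 11.6]
max_reach = 11 + 3.5 + 11.6 = 26.1
L_max = max([11.0, 3.5, 11.6]) = 11.6
S (sum of others) = 26.1 - 11.6 = 14.5
min_reach = max(0, 11.6 - 14.5) = max(0, -2.9) = 0

Answer: 0.0000 26.1000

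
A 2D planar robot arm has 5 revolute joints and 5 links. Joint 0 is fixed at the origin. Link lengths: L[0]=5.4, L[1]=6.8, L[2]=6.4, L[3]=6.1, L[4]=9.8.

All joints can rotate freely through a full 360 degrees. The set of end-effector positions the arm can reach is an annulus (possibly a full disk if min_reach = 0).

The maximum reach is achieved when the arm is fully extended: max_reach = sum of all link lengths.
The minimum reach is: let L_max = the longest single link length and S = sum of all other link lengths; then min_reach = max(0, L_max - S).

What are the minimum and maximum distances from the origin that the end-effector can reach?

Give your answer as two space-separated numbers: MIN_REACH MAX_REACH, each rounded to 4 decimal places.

Answer: 0.0000 34.5000

Derivation:
Link lengths: [5.4, 6.8, 6.4, 6.1, 9.8]
max_reach = 5.4 + 6.8 + 6.4 + 6.1 + 9.8 = 34.5
L_max = max([5.4, 6.8, 6.4, 6.1, 9.8]) = 9.8
S (sum of others) = 34.5 - 9.8 = 24.7
min_reach = max(0, 9.8 - 24.7) = max(0, -14.9) = 0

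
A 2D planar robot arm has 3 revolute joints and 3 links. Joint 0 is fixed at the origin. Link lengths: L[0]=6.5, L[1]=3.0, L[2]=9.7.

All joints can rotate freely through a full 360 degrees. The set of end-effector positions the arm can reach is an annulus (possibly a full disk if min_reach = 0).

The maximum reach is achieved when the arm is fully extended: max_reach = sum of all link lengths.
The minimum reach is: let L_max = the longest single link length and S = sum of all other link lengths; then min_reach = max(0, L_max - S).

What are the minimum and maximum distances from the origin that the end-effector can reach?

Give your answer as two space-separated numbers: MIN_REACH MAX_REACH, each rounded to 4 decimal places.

Link lengths: [6.5, 3.0, 9.7]
max_reach = 6.5 + 3 + 9.7 = 19.2
L_max = max([6.5, 3.0, 9.7]) = 9.7
S (sum of others) = 19.2 - 9.7 = 9.5
min_reach = max(0, 9.7 - 9.5) = max(0, 0.2) = 0.2

Answer: 0.2000 19.2000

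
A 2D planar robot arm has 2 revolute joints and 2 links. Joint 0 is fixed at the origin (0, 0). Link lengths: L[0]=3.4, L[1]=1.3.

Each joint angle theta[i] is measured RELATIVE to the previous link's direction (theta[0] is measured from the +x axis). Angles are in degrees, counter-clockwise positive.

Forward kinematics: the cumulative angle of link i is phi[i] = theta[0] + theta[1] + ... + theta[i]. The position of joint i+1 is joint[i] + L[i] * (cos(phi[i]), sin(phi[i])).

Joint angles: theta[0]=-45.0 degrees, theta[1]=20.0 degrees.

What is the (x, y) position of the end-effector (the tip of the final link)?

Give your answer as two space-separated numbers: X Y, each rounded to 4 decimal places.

joint[0] = (0.0000, 0.0000)  (base)
link 0: phi[0] = -45 = -45 deg
  cos(-45 deg) = 0.7071, sin(-45 deg) = -0.7071
  joint[1] = (0.0000, 0.0000) + 3.4 * (0.7071, -0.7071) = (0.0000 + 2.4042, 0.0000 + -2.4042) = (2.4042, -2.4042)
link 1: phi[1] = -45 + 20 = -25 deg
  cos(-25 deg) = 0.9063, sin(-25 deg) = -0.4226
  joint[2] = (2.4042, -2.4042) + 1.3 * (0.9063, -0.4226) = (2.4042 + 1.1782, -2.4042 + -0.5494) = (3.5824, -2.9536)
End effector: (3.5824, -2.9536)

Answer: 3.5824 -2.9536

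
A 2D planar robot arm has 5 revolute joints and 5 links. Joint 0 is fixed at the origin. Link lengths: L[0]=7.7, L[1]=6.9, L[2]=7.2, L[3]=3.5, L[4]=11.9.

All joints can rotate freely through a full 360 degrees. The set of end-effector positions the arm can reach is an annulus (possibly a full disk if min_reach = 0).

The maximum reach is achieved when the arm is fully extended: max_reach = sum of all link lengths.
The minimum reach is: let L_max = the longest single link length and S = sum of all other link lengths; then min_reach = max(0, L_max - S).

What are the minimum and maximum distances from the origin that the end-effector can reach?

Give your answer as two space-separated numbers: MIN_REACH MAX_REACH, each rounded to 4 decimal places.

Answer: 0.0000 37.2000

Derivation:
Link lengths: [7.7, 6.9, 7.2, 3.5, 11.9]
max_reach = 7.7 + 6.9 + 7.2 + 3.5 + 11.9 = 37.2
L_max = max([7.7, 6.9, 7.2, 3.5, 11.9]) = 11.9
S (sum of others) = 37.2 - 11.9 = 25.3
min_reach = max(0, 11.9 - 25.3) = max(0, -13.4) = 0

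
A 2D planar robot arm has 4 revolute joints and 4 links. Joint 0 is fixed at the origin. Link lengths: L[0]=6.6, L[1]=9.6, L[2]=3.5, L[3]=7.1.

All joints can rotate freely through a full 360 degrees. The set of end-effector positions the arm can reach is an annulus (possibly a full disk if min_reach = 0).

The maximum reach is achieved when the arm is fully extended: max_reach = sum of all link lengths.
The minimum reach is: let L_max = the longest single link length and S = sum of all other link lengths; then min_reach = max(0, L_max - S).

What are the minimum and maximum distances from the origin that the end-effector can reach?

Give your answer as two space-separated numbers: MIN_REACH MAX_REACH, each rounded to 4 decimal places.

Answer: 0.0000 26.8000

Derivation:
Link lengths: [6.6, 9.6, 3.5, 7.1]
max_reach = 6.6 + 9.6 + 3.5 + 7.1 = 26.8
L_max = max([6.6, 9.6, 3.5, 7.1]) = 9.6
S (sum of others) = 26.8 - 9.6 = 17.2
min_reach = max(0, 9.6 - 17.2) = max(0, -7.6) = 0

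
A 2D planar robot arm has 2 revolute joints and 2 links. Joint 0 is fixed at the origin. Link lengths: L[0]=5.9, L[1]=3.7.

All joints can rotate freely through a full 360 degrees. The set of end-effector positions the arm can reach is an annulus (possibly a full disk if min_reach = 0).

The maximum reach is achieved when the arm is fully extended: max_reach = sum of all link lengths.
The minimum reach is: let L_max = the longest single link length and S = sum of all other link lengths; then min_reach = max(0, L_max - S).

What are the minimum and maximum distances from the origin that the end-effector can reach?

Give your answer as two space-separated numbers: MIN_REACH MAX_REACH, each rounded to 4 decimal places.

Link lengths: [5.9, 3.7]
max_reach = 5.9 + 3.7 = 9.6
L_max = max([5.9, 3.7]) = 5.9
S (sum of others) = 9.6 - 5.9 = 3.7
min_reach = max(0, 5.9 - 3.7) = max(0, 2.2) = 2.2

Answer: 2.2000 9.6000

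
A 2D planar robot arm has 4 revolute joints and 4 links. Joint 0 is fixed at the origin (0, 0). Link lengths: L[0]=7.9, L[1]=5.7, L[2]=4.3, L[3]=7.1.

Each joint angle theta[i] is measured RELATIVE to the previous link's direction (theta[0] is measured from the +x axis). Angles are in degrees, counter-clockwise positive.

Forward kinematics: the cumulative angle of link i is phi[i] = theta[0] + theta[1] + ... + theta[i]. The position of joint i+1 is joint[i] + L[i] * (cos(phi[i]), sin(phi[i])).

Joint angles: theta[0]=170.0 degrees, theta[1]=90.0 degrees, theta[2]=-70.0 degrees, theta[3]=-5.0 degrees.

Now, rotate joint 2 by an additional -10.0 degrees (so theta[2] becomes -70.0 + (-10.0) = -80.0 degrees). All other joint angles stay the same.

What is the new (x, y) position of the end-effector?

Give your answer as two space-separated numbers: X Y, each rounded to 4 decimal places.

joint[0] = (0.0000, 0.0000)  (base)
link 0: phi[0] = 170 = 170 deg
  cos(170 deg) = -0.9848, sin(170 deg) = 0.1736
  joint[1] = (0.0000, 0.0000) + 7.9 * (-0.9848, 0.1736) = (0.0000 + -7.7800, 0.0000 + 1.3718) = (-7.7800, 1.3718)
link 1: phi[1] = 170 + 90 = 260 deg
  cos(260 deg) = -0.1736, sin(260 deg) = -0.9848
  joint[2] = (-7.7800, 1.3718) + 5.7 * (-0.1736, -0.9848) = (-7.7800 + -0.9898, 1.3718 + -5.6134) = (-8.7698, -4.2416)
link 2: phi[2] = 170 + 90 + -80 = 180 deg
  cos(180 deg) = -1.0000, sin(180 deg) = 0.0000
  joint[3] = (-8.7698, -4.2416) + 4.3 * (-1.0000, 0.0000) = (-8.7698 + -4.3000, -4.2416 + 0.0000) = (-13.0698, -4.2416)
link 3: phi[3] = 170 + 90 + -80 + -5 = 175 deg
  cos(175 deg) = -0.9962, sin(175 deg) = 0.0872
  joint[4] = (-13.0698, -4.2416) + 7.1 * (-0.9962, 0.0872) = (-13.0698 + -7.0730, -4.2416 + 0.6188) = (-20.1428, -3.6228)
End effector: (-20.1428, -3.6228)

Answer: -20.1428 -3.6228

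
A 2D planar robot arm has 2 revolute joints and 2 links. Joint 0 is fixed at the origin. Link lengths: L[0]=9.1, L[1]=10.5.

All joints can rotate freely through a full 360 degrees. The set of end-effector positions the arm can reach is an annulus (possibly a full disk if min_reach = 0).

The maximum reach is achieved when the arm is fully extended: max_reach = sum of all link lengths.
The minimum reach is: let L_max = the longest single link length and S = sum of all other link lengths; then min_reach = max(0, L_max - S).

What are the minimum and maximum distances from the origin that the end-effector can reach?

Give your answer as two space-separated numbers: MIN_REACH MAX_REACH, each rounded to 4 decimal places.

Link lengths: [9.1, 10.5]
max_reach = 9.1 + 10.5 = 19.6
L_max = max([9.1, 10.5]) = 10.5
S (sum of others) = 19.6 - 10.5 = 9.1
min_reach = max(0, 10.5 - 9.1) = max(0, 1.4) = 1.4

Answer: 1.4000 19.6000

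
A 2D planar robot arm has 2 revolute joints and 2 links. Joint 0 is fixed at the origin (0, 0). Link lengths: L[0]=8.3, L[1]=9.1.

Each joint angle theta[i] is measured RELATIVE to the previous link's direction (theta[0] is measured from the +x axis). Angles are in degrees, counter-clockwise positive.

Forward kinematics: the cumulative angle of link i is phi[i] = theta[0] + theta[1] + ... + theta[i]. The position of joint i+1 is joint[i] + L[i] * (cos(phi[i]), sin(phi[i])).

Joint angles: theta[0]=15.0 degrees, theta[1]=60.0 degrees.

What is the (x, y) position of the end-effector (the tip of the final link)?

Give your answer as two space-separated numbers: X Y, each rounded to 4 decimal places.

Answer: 10.3724 10.9381

Derivation:
joint[0] = (0.0000, 0.0000)  (base)
link 0: phi[0] = 15 = 15 deg
  cos(15 deg) = 0.9659, sin(15 deg) = 0.2588
  joint[1] = (0.0000, 0.0000) + 8.3 * (0.9659, 0.2588) = (0.0000 + 8.0172, 0.0000 + 2.1482) = (8.0172, 2.1482)
link 1: phi[1] = 15 + 60 = 75 deg
  cos(75 deg) = 0.2588, sin(75 deg) = 0.9659
  joint[2] = (8.0172, 2.1482) + 9.1 * (0.2588, 0.9659) = (8.0172 + 2.3553, 2.1482 + 8.7899) = (10.3724, 10.9381)
End effector: (10.3724, 10.9381)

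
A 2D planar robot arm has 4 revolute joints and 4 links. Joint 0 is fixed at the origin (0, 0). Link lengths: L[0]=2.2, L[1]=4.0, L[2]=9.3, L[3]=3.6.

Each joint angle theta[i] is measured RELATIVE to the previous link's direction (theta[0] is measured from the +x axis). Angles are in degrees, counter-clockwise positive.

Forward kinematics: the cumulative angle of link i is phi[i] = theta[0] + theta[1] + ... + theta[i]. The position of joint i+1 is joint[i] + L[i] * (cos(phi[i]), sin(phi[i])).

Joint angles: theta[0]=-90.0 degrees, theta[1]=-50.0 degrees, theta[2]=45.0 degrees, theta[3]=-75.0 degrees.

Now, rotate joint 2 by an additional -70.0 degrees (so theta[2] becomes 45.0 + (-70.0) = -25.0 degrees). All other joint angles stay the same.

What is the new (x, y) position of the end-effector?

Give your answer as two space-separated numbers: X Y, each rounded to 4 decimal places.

Answer: -13.8473 -4.0605

Derivation:
joint[0] = (0.0000, 0.0000)  (base)
link 0: phi[0] = -90 = -90 deg
  cos(-90 deg) = 0.0000, sin(-90 deg) = -1.0000
  joint[1] = (0.0000, 0.0000) + 2.2 * (0.0000, -1.0000) = (0.0000 + 0.0000, 0.0000 + -2.2000) = (0.0000, -2.2000)
link 1: phi[1] = -90 + -50 = -140 deg
  cos(-140 deg) = -0.7660, sin(-140 deg) = -0.6428
  joint[2] = (0.0000, -2.2000) + 4 * (-0.7660, -0.6428) = (0.0000 + -3.0642, -2.2000 + -2.5712) = (-3.0642, -4.7712)
link 2: phi[2] = -90 + -50 + -25 = -165 deg
  cos(-165 deg) = -0.9659, sin(-165 deg) = -0.2588
  joint[3] = (-3.0642, -4.7712) + 9.3 * (-0.9659, -0.2588) = (-3.0642 + -8.9831, -4.7712 + -2.4070) = (-12.0473, -7.1782)
link 3: phi[3] = -90 + -50 + -25 + -75 = -240 deg
  cos(-240 deg) = -0.5000, sin(-240 deg) = 0.8660
  joint[4] = (-12.0473, -7.1782) + 3.6 * (-0.5000, 0.8660) = (-12.0473 + -1.8000, -7.1782 + 3.1177) = (-13.8473, -4.0605)
End effector: (-13.8473, -4.0605)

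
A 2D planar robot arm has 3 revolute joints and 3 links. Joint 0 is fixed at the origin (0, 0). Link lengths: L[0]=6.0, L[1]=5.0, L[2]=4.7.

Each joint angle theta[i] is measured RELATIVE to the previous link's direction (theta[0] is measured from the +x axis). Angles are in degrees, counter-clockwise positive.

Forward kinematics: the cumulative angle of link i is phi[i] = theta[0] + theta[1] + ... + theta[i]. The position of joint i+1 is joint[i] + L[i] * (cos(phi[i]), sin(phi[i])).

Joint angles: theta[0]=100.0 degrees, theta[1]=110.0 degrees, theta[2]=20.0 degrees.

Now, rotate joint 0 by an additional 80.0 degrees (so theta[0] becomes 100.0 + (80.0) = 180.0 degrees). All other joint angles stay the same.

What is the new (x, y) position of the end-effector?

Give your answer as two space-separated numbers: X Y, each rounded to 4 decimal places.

Answer: -1.2688 -8.2989

Derivation:
joint[0] = (0.0000, 0.0000)  (base)
link 0: phi[0] = 180 = 180 deg
  cos(180 deg) = -1.0000, sin(180 deg) = 0.0000
  joint[1] = (0.0000, 0.0000) + 6 * (-1.0000, 0.0000) = (0.0000 + -6.0000, 0.0000 + 0.0000) = (-6.0000, 0.0000)
link 1: phi[1] = 180 + 110 = 290 deg
  cos(290 deg) = 0.3420, sin(290 deg) = -0.9397
  joint[2] = (-6.0000, 0.0000) + 5 * (0.3420, -0.9397) = (-6.0000 + 1.7101, 0.0000 + -4.6985) = (-4.2899, -4.6985)
link 2: phi[2] = 180 + 110 + 20 = 310 deg
  cos(310 deg) = 0.6428, sin(310 deg) = -0.7660
  joint[3] = (-4.2899, -4.6985) + 4.7 * (0.6428, -0.7660) = (-4.2899 + 3.0211, -4.6985 + -3.6004) = (-1.2688, -8.2989)
End effector: (-1.2688, -8.2989)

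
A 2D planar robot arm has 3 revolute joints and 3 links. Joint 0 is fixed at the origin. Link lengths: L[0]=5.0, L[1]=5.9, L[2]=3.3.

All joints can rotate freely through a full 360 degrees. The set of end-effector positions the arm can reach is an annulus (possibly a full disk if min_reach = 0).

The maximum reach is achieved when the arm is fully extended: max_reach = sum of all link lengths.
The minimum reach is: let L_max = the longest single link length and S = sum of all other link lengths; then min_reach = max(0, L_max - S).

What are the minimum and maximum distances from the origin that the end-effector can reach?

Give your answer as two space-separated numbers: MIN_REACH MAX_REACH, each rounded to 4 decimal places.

Answer: 0.0000 14.2000

Derivation:
Link lengths: [5.0, 5.9, 3.3]
max_reach = 5 + 5.9 + 3.3 = 14.2
L_max = max([5.0, 5.9, 3.3]) = 5.9
S (sum of others) = 14.2 - 5.9 = 8.3
min_reach = max(0, 5.9 - 8.3) = max(0, -2.4) = 0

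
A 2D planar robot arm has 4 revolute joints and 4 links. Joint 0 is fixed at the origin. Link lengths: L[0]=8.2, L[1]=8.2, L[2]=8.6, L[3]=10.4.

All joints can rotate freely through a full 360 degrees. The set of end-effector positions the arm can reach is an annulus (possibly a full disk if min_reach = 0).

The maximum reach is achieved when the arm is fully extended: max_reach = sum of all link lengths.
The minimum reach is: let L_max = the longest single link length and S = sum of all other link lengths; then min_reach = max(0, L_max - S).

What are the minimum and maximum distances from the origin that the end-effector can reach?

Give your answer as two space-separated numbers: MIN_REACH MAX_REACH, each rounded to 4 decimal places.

Answer: 0.0000 35.4000

Derivation:
Link lengths: [8.2, 8.2, 8.6, 10.4]
max_reach = 8.2 + 8.2 + 8.6 + 10.4 = 35.4
L_max = max([8.2, 8.2, 8.6, 10.4]) = 10.4
S (sum of others) = 35.4 - 10.4 = 25
min_reach = max(0, 10.4 - 25) = max(0, -14.6) = 0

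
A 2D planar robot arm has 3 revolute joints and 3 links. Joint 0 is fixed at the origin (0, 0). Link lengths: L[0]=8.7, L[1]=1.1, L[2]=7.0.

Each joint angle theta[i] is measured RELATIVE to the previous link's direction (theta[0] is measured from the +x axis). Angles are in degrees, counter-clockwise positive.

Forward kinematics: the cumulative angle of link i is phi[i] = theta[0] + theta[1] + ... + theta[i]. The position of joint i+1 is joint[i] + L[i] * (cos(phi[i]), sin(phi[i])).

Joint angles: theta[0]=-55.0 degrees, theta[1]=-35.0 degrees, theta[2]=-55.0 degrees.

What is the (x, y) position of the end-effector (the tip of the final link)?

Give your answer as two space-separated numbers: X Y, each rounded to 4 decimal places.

Answer: -0.7439 -12.2417

Derivation:
joint[0] = (0.0000, 0.0000)  (base)
link 0: phi[0] = -55 = -55 deg
  cos(-55 deg) = 0.5736, sin(-55 deg) = -0.8192
  joint[1] = (0.0000, 0.0000) + 8.7 * (0.5736, -0.8192) = (0.0000 + 4.9901, 0.0000 + -7.1266) = (4.9901, -7.1266)
link 1: phi[1] = -55 + -35 = -90 deg
  cos(-90 deg) = 0.0000, sin(-90 deg) = -1.0000
  joint[2] = (4.9901, -7.1266) + 1.1 * (0.0000, -1.0000) = (4.9901 + 0.0000, -7.1266 + -1.1000) = (4.9901, -8.2266)
link 2: phi[2] = -55 + -35 + -55 = -145 deg
  cos(-145 deg) = -0.8192, sin(-145 deg) = -0.5736
  joint[3] = (4.9901, -8.2266) + 7 * (-0.8192, -0.5736) = (4.9901 + -5.7341, -8.2266 + -4.0150) = (-0.7439, -12.2417)
End effector: (-0.7439, -12.2417)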